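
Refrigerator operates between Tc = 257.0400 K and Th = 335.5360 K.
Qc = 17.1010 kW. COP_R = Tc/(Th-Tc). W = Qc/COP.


COP = 257.0400 / 78.4960 = 3.2746
W = 17.1010 / 3.2746 = 5.2224 kW

COP = 3.2746, W = 5.2224 kW


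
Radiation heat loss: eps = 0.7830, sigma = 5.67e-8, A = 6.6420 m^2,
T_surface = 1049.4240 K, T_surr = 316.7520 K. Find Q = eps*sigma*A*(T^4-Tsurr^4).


T^4 = 1.2128e+12
Tsurr^4 = 1.0066e+10
Q = 0.7830 * 5.67e-8 * 6.6420 * 1.2028e+12 = 354672.9054 W

354672.9054 W


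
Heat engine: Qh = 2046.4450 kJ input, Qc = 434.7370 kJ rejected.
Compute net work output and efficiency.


W = 2046.4450 - 434.7370 = 1611.7080 kJ
eta = 1611.7080 / 2046.4450 = 0.7876 = 78.7565%

W = 1611.7080 kJ, eta = 78.7565%


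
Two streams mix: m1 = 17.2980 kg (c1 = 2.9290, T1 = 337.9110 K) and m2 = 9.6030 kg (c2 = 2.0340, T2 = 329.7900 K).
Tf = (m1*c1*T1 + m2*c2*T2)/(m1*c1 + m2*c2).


num = 23562.1692
den = 70.1983
Tf = 335.6514 K

335.6514 K


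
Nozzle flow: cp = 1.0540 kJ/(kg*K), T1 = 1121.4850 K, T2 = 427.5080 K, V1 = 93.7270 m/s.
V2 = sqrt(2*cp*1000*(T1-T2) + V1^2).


dT = 693.9770 K
2*cp*1000*dT = 1462903.5160
V1^2 = 8784.7505
V2 = sqrt(1471688.2665) = 1213.1316 m/s

1213.1316 m/s


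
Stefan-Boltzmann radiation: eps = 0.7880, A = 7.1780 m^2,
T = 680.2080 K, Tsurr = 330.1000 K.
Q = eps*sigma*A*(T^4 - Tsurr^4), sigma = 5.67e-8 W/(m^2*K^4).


T^4 = 2.1408e+11
Tsurr^4 = 1.1874e+10
Q = 0.7880 * 5.67e-8 * 7.1780 * 2.0220e+11 = 64848.2042 W

64848.2042 W


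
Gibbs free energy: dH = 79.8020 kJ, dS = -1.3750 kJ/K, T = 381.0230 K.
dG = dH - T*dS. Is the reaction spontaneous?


T*dS = 381.0230 * -1.3750 = -523.9066 kJ
dG = 79.8020 + 523.9066 = 603.7086 kJ (non-spontaneous)

dG = 603.7086 kJ, non-spontaneous


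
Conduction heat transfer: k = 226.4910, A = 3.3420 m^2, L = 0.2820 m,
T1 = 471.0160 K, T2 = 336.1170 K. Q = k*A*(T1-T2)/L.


dT = 134.8990 K
Q = 226.4910 * 3.3420 * 134.8990 / 0.2820 = 362090.4051 W

362090.4051 W


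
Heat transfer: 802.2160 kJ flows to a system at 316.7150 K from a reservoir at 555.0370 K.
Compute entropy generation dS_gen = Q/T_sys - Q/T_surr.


dS_sys = 802.2160/316.7150 = 2.5329 kJ/K
dS_surr = -802.2160/555.0370 = -1.4453 kJ/K
dS_gen = 2.5329 - 1.4453 = 1.0876 kJ/K (irreversible)

dS_gen = 1.0876 kJ/K, irreversible


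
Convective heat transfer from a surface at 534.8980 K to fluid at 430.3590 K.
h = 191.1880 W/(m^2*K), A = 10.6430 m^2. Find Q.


dT = 104.5390 K
Q = 191.1880 * 10.6430 * 104.5390 = 212717.4086 W

212717.4086 W


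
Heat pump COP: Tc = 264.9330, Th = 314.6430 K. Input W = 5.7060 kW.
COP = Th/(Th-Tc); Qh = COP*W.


COP = 314.6430 / 49.7100 = 6.3296
Qh = 6.3296 * 5.7060 = 36.1165 kW

COP = 6.3296, Qh = 36.1165 kW


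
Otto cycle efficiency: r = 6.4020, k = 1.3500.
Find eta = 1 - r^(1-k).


r^(k-1) = 1.9152
eta = 1 - 1/1.9152 = 0.4779 = 47.7857%

47.7857%


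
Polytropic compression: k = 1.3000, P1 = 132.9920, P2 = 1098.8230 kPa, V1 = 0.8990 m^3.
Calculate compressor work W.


(k-1)/k = 0.2308
(P2/P1)^exp = 1.6279
W = 4.3333 * 132.9920 * 0.8990 * (1.6279 - 1) = 325.3321 kJ

325.3321 kJ


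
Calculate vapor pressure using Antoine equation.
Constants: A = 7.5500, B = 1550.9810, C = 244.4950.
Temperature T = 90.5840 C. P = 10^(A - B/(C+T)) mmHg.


C+T = 335.0790
B/(C+T) = 4.6287
log10(P) = 7.5500 - 4.6287 = 2.9213
P = 10^2.9213 = 834.2525 mmHg

834.2525 mmHg


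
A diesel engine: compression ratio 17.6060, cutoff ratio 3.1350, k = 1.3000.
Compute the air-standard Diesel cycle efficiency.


r^(k-1) = 2.3643
rc^k = 4.4168
eta = 0.4793 = 47.9307%

47.9307%


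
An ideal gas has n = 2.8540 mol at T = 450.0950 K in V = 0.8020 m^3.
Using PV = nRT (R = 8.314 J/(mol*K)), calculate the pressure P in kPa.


P = nRT/V = 2.8540 * 8.314 * 450.0950 / 0.8020
= 10679.9244 / 0.8020 = 13316.6139 Pa = 13.3166 kPa

13.3166 kPa


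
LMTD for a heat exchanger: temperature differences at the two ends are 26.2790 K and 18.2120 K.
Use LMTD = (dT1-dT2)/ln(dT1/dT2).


dT1/dT2 = 1.4429
ln(dT1/dT2) = 0.3667
LMTD = 8.0670 / 0.3667 = 21.9995 K

21.9995 K


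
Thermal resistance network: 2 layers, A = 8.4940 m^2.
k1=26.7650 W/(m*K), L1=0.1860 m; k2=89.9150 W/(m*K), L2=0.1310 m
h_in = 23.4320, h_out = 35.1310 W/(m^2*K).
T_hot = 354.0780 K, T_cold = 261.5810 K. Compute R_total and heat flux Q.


R_conv_in = 1/(23.4320*8.4940) = 0.0050
R_1 = 0.1860/(26.7650*8.4940) = 0.0008
R_2 = 0.1310/(89.9150*8.4940) = 0.0002
R_conv_out = 1/(35.1310*8.4940) = 0.0034
R_total = 0.0094 K/W
Q = 92.4970 / 0.0094 = 9876.6876 W

R_total = 0.0094 K/W, Q = 9876.6876 W


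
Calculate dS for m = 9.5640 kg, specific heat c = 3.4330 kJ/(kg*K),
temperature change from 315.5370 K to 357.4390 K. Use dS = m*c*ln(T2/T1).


T2/T1 = 1.1328
ln(T2/T1) = 0.1247
dS = 9.5640 * 3.4330 * 0.1247 = 4.0939 kJ/K

4.0939 kJ/K


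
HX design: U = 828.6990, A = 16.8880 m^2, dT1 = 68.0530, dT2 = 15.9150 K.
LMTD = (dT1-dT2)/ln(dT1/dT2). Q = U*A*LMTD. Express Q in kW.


LMTD = 35.8824 K
Q = 828.6990 * 16.8880 * 35.8824 = 502176.5054 W = 502.1765 kW

502.1765 kW


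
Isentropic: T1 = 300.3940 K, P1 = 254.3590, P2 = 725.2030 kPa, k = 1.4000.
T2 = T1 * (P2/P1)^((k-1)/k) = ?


(k-1)/k = 0.2857
(P2/P1)^exp = 1.3490
T2 = 300.3940 * 1.3490 = 405.2237 K

405.2237 K


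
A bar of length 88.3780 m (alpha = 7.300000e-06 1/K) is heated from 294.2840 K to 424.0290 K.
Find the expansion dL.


dT = 129.7450 K
dL = 7.300000e-06 * 88.3780 * 129.7450 = 0.083706 m
L_final = 88.461706 m

dL = 0.083706 m


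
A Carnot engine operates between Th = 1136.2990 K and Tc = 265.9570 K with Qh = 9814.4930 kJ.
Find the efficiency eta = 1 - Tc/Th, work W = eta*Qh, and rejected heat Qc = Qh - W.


eta = 1 - 265.9570/1136.2990 = 0.7659
W = 0.7659 * 9814.4930 = 7517.3572 kJ
Qc = 9814.4930 - 7517.3572 = 2297.1358 kJ

eta = 76.5945%, W = 7517.3572 kJ, Qc = 2297.1358 kJ


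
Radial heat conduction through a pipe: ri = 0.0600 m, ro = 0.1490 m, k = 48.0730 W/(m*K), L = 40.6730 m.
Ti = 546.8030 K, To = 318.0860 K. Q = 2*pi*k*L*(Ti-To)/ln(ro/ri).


dT = 228.7170 K
ln(ro/ri) = 0.9096
Q = 2*pi*48.0730*40.6730*228.7170 / 0.9096 = 3089117.7428 W

3089117.7428 W


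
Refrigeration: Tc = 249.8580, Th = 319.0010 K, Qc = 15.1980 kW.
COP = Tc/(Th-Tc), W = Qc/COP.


COP = 249.8580 / 69.1430 = 3.6136
W = 15.1980 / 3.6136 = 4.2057 kW

COP = 3.6136, W = 4.2057 kW


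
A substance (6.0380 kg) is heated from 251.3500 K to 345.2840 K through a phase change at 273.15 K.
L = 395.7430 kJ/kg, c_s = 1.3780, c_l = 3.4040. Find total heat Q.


Q1 (sensible, solid) = 6.0380 * 1.3780 * 21.8000 = 181.3839 kJ
Q2 (latent) = 6.0380 * 395.7430 = 2389.4962 kJ
Q3 (sensible, liquid) = 6.0380 * 3.4040 * 72.1340 = 1482.5955 kJ
Q_total = 4053.4757 kJ

4053.4757 kJ


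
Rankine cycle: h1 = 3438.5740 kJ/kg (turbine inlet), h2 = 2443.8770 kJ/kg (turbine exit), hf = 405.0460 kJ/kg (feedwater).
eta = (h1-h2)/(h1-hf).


W = 994.6970 kJ/kg
Q_in = 3033.5280 kJ/kg
eta = 0.3279 = 32.7901%

eta = 32.7901%


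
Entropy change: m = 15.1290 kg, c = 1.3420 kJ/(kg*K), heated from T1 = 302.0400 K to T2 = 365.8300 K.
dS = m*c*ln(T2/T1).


T2/T1 = 1.2112
ln(T2/T1) = 0.1916
dS = 15.1290 * 1.3420 * 0.1916 = 3.8903 kJ/K

3.8903 kJ/K


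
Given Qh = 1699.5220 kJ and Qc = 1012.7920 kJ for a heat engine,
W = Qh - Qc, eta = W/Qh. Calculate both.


W = 1699.5220 - 1012.7920 = 686.7300 kJ
eta = 686.7300 / 1699.5220 = 0.4041 = 40.4072%

W = 686.7300 kJ, eta = 40.4072%


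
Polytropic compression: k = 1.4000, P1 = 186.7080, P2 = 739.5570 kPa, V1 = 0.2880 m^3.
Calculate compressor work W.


(k-1)/k = 0.2857
(P2/P1)^exp = 1.4818
W = 3.5000 * 186.7080 * 0.2880 * (1.4818 - 1) = 90.6838 kJ

90.6838 kJ


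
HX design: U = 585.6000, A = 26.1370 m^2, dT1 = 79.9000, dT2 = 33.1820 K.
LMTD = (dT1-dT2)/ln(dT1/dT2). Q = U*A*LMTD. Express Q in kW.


LMTD = 53.1630 K
Q = 585.6000 * 26.1370 * 53.1630 = 813704.4101 W = 813.7044 kW

813.7044 kW


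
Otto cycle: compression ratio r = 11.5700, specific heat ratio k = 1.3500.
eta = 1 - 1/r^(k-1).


r^(k-1) = 2.3560
eta = 1 - 1/2.3560 = 0.5755 = 57.5543%

57.5543%


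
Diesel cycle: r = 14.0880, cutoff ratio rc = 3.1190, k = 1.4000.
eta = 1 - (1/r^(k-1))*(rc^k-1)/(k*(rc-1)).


r^(k-1) = 2.8810
rc^k = 4.9161
eta = 0.5418 = 54.1799%

54.1799%


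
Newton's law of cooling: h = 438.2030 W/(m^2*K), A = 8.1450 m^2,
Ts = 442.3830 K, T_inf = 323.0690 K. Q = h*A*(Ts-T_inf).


dT = 119.3140 K
Q = 438.2030 * 8.1450 * 119.3140 = 425851.1661 W

425851.1661 W


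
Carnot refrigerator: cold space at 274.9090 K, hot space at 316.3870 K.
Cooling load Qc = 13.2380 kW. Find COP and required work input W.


COP = 274.9090 / 41.4780 = 6.6278
W = 13.2380 / 6.6278 = 1.9973 kW

COP = 6.6278, W = 1.9973 kW


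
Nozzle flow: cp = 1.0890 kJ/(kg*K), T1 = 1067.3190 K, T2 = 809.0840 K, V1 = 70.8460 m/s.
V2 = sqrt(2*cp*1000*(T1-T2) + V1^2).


dT = 258.2350 K
2*cp*1000*dT = 562435.8300
V1^2 = 5019.1557
V2 = sqrt(567454.9857) = 753.2961 m/s

753.2961 m/s


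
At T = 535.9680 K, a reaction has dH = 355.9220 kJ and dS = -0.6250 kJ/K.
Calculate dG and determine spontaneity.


T*dS = 535.9680 * -0.6250 = -334.9800 kJ
dG = 355.9220 + 334.9800 = 690.9020 kJ (non-spontaneous)

dG = 690.9020 kJ, non-spontaneous


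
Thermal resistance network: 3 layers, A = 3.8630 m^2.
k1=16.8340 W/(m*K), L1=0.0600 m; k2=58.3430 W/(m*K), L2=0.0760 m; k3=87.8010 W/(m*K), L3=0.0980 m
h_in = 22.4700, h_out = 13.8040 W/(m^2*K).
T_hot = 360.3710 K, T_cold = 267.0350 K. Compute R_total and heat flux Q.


R_conv_in = 1/(22.4700*3.8630) = 0.0115
R_1 = 0.0600/(16.8340*3.8630) = 0.0009
R_2 = 0.0760/(58.3430*3.8630) = 0.0003
R_3 = 0.0980/(87.8010*3.8630) = 0.0003
R_conv_out = 1/(13.8040*3.8630) = 0.0188
R_total = 0.0318 K/W
Q = 93.3360 / 0.0318 = 2933.0369 W

R_total = 0.0318 K/W, Q = 2933.0369 W


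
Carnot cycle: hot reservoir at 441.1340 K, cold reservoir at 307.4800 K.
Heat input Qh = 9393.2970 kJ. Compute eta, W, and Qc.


eta = 1 - 307.4800/441.1340 = 0.3030
W = 0.3030 * 9393.2970 = 2845.9645 kJ
Qc = 9393.2970 - 2845.9645 = 6547.3325 kJ

eta = 30.2978%, W = 2845.9645 kJ, Qc = 6547.3325 kJ


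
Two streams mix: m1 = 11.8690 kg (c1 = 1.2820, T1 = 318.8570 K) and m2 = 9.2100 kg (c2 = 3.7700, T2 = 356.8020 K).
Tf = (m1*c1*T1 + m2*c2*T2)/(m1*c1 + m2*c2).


num = 17240.5186
den = 49.9378
Tf = 345.2401 K

345.2401 K


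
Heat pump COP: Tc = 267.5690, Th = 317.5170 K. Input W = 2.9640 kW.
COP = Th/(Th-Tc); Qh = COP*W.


COP = 317.5170 / 49.9480 = 6.3570
Qh = 6.3570 * 2.9640 = 18.8420 kW

COP = 6.3570, Qh = 18.8420 kW


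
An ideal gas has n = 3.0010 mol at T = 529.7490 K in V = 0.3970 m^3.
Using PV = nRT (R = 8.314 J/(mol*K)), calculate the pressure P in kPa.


P = nRT/V = 3.0010 * 8.314 * 529.7490 / 0.3970
= 13217.4039 / 0.3970 = 33293.2088 Pa = 33.2932 kPa

33.2932 kPa


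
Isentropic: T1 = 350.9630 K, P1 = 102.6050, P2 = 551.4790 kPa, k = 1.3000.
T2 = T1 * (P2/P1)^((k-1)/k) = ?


(k-1)/k = 0.2308
(P2/P1)^exp = 1.4742
T2 = 350.9630 * 1.4742 = 517.3757 K

517.3757 K


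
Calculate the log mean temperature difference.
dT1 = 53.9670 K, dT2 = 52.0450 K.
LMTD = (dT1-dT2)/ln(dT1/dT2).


dT1/dT2 = 1.0369
ln(dT1/dT2) = 0.0363
LMTD = 1.9220 / 0.0363 = 53.0002 K

53.0002 K


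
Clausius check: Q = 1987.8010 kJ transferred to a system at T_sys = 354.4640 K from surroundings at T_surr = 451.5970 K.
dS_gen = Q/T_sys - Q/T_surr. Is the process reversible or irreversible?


dS_sys = 1987.8010/354.4640 = 5.6079 kJ/K
dS_surr = -1987.8010/451.5970 = -4.4017 kJ/K
dS_gen = 5.6079 - 4.4017 = 1.2062 kJ/K (irreversible)

dS_gen = 1.2062 kJ/K, irreversible


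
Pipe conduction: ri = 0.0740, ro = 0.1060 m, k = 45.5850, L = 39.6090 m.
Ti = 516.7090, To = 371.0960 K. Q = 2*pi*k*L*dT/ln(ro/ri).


dT = 145.6130 K
ln(ro/ri) = 0.3594
Q = 2*pi*45.5850*39.6090*145.6130 / 0.3594 = 4596732.1720 W

4596732.1720 W


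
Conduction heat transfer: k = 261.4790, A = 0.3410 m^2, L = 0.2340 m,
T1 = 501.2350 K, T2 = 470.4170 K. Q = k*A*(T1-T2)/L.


dT = 30.8180 K
Q = 261.4790 * 0.3410 * 30.8180 / 0.2340 = 11743.0197 W

11743.0197 W


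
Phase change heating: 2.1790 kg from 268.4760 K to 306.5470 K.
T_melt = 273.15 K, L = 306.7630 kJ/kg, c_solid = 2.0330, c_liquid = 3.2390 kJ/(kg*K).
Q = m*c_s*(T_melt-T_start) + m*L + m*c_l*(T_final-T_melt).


Q1 (sensible, solid) = 2.1790 * 2.0330 * 4.6740 = 20.7054 kJ
Q2 (latent) = 2.1790 * 306.7630 = 668.4366 kJ
Q3 (sensible, liquid) = 2.1790 * 3.2390 * 33.3970 = 235.7087 kJ
Q_total = 924.8507 kJ

924.8507 kJ


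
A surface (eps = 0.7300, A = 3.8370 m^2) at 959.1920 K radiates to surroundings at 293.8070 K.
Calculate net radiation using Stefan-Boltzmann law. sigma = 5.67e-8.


T^4 = 8.4649e+11
Tsurr^4 = 7.4516e+09
Q = 0.7300 * 5.67e-8 * 3.8370 * 8.3904e+11 = 133253.8996 W

133253.8996 W


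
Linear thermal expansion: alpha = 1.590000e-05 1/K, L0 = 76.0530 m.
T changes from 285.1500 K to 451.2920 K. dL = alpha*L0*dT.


dT = 166.1420 K
dL = 1.590000e-05 * 76.0530 * 166.1420 = 0.200906 m
L_final = 76.253906 m

dL = 0.200906 m


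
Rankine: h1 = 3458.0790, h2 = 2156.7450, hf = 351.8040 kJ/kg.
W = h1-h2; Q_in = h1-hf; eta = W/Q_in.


W = 1301.3340 kJ/kg
Q_in = 3106.2750 kJ/kg
eta = 0.4189 = 41.8937%

eta = 41.8937%


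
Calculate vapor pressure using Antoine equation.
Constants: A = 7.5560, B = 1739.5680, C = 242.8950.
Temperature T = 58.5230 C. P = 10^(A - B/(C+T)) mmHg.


C+T = 301.4180
B/(C+T) = 5.7713
log10(P) = 7.5560 - 5.7713 = 1.7847
P = 10^1.7847 = 60.9143 mmHg

60.9143 mmHg


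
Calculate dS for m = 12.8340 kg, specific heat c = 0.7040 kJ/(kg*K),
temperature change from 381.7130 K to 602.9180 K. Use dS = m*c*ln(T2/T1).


T2/T1 = 1.5795
ln(T2/T1) = 0.4571
dS = 12.8340 * 0.7040 * 0.4571 = 4.1301 kJ/K

4.1301 kJ/K


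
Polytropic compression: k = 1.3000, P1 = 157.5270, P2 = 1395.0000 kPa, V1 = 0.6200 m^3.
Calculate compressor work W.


(k-1)/k = 0.2308
(P2/P1)^exp = 1.6542
W = 4.3333 * 157.5270 * 0.6200 * (1.6542 - 1) = 276.8738 kJ

276.8738 kJ


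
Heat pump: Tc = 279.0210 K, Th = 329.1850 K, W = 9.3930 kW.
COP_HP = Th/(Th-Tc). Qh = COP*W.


COP = 329.1850 / 50.1640 = 6.5622
Qh = 6.5622 * 9.3930 = 61.6385 kW

COP = 6.5622, Qh = 61.6385 kW


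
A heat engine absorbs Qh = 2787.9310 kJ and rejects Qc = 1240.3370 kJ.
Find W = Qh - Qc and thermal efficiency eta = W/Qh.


W = 2787.9310 - 1240.3370 = 1547.5940 kJ
eta = 1547.5940 / 2787.9310 = 0.5551 = 55.5105%

W = 1547.5940 kJ, eta = 55.5105%


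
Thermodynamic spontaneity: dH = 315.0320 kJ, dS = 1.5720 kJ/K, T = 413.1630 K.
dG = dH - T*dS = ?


T*dS = 413.1630 * 1.5720 = 649.4922 kJ
dG = 315.0320 - 649.4922 = -334.4602 kJ (spontaneous)

dG = -334.4602 kJ, spontaneous


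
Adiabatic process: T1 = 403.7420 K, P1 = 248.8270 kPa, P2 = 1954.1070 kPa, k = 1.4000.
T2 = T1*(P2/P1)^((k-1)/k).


(k-1)/k = 0.2857
(P2/P1)^exp = 1.8019
T2 = 403.7420 * 1.8019 = 727.4996 K

727.4996 K


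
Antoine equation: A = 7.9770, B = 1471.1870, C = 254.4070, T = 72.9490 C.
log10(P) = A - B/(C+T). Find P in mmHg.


C+T = 327.3560
B/(C+T) = 4.4942
log10(P) = 7.9770 - 4.4942 = 3.4828
P = 10^3.4828 = 3039.8342 mmHg

3039.8342 mmHg


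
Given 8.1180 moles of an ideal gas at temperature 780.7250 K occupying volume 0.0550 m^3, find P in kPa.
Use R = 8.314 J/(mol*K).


P = nRT/V = 8.1180 * 8.314 * 780.7250 / 0.0550
= 52693.5130 / 0.0550 = 958063.8731 Pa = 958.0639 kPa

958.0639 kPa


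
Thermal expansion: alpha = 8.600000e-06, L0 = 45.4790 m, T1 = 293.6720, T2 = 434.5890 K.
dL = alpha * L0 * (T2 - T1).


dT = 140.9170 K
dL = 8.600000e-06 * 45.4790 * 140.9170 = 0.055115 m
L_final = 45.534115 m

dL = 0.055115 m


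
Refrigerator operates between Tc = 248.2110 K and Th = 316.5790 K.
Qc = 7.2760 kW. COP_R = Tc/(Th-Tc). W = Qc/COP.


COP = 248.2110 / 68.3680 = 3.6305
W = 7.2760 / 3.6305 = 2.0041 kW

COP = 3.6305, W = 2.0041 kW


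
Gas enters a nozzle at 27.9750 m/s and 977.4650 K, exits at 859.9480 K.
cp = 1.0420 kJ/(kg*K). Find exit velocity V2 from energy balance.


dT = 117.5170 K
2*cp*1000*dT = 244905.4280
V1^2 = 782.6006
V2 = sqrt(245688.0286) = 495.6693 m/s

495.6693 m/s


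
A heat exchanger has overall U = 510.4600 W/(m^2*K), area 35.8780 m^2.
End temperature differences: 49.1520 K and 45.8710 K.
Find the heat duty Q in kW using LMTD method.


LMTD = 47.4926 K
Q = 510.4600 * 35.8780 * 47.4926 = 869793.1906 W = 869.7932 kW

869.7932 kW


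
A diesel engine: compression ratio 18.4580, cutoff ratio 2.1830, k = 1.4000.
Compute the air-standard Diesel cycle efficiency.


r^(k-1) = 3.2098
rc^k = 2.9832
eta = 0.6269 = 62.6948%

62.6948%


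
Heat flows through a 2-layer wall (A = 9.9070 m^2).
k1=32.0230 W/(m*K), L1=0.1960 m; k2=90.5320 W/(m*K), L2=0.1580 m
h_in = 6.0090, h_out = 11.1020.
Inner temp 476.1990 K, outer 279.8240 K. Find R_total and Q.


R_conv_in = 1/(6.0090*9.9070) = 0.0168
R_1 = 0.1960/(32.0230*9.9070) = 0.0006
R_2 = 0.1580/(90.5320*9.9070) = 0.0002
R_conv_out = 1/(11.1020*9.9070) = 0.0091
R_total = 0.0267 K/W
Q = 196.3750 / 0.0267 = 7359.3248 W

R_total = 0.0267 K/W, Q = 7359.3248 W


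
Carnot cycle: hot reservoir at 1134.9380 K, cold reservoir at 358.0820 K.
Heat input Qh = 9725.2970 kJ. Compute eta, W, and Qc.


eta = 1 - 358.0820/1134.9380 = 0.6845
W = 0.6845 * 9725.2970 = 6656.8882 kJ
Qc = 9725.2970 - 6656.8882 = 3068.4088 kJ

eta = 68.4492%, W = 6656.8882 kJ, Qc = 3068.4088 kJ


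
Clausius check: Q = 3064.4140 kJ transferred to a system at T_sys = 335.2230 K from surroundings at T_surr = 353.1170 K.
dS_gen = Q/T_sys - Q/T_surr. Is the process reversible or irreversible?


dS_sys = 3064.4140/335.2230 = 9.1414 kJ/K
dS_surr = -3064.4140/353.1170 = -8.6782 kJ/K
dS_gen = 9.1414 - 8.6782 = 0.4632 kJ/K (irreversible)

dS_gen = 0.4632 kJ/K, irreversible


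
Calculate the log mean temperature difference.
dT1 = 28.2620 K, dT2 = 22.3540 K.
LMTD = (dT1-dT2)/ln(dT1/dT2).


dT1/dT2 = 1.2643
ln(dT1/dT2) = 0.2345
LMTD = 5.9080 / 0.2345 = 25.1926 K

25.1926 K


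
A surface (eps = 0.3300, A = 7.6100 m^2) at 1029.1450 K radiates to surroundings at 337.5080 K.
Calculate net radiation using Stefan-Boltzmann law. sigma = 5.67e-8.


T^4 = 1.1218e+12
Tsurr^4 = 1.2976e+10
Q = 0.3300 * 5.67e-8 * 7.6100 * 1.1088e+12 = 157882.8862 W

157882.8862 W


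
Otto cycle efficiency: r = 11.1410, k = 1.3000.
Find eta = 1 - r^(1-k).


r^(k-1) = 2.0610
eta = 1 - 1/2.0610 = 0.5148 = 51.4798%

51.4798%


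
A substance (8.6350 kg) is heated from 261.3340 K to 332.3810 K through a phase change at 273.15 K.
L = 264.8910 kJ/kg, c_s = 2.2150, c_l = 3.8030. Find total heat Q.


Q1 (sensible, solid) = 8.6350 * 2.2150 * 11.8160 = 225.9990 kJ
Q2 (latent) = 8.6350 * 264.8910 = 2287.3338 kJ
Q3 (sensible, liquid) = 8.6350 * 3.8030 * 59.2310 = 1945.0812 kJ
Q_total = 4458.4140 kJ

4458.4140 kJ


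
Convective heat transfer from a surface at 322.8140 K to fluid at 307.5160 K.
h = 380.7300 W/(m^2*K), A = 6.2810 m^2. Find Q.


dT = 15.2980 K
Q = 380.7300 * 6.2810 * 15.2980 = 36583.1038 W

36583.1038 W


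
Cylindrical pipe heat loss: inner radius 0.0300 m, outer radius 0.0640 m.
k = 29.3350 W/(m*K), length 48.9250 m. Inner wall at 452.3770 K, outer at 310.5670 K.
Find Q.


dT = 141.8100 K
ln(ro/ri) = 0.7577
Q = 2*pi*29.3350*48.9250*141.8100 / 0.7577 = 1687775.0422 W

1687775.0422 W


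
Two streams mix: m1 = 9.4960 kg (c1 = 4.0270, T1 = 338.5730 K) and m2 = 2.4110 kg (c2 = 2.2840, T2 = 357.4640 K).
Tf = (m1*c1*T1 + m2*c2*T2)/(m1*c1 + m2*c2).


num = 14915.6198
den = 43.7471
Tf = 340.9509 K

340.9509 K


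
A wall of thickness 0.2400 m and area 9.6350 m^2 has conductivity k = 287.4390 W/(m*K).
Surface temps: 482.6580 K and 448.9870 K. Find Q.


dT = 33.6710 K
Q = 287.4390 * 9.6350 * 33.6710 / 0.2400 = 388545.7701 W

388545.7701 W


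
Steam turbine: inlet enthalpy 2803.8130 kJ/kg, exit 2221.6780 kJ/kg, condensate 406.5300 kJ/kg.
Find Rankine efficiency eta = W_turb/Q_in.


W = 582.1350 kJ/kg
Q_in = 2397.2830 kJ/kg
eta = 0.2428 = 24.2831%

eta = 24.2831%


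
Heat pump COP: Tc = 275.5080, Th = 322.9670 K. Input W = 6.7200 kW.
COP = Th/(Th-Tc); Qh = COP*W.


COP = 322.9670 / 47.4590 = 6.8052
Qh = 6.8052 * 6.7200 = 45.7308 kW

COP = 6.8052, Qh = 45.7308 kW


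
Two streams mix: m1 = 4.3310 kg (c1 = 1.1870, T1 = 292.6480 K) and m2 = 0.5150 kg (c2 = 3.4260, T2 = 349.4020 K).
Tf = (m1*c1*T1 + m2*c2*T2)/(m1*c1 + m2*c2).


num = 2120.9546
den = 6.9053
Tf = 307.1494 K

307.1494 K


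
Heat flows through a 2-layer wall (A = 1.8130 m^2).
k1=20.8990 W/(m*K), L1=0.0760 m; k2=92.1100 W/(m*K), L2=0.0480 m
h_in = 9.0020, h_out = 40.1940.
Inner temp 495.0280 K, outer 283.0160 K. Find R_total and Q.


R_conv_in = 1/(9.0020*1.8130) = 0.0613
R_1 = 0.0760/(20.8990*1.8130) = 0.0020
R_2 = 0.0480/(92.1100*1.8130) = 0.0003
R_conv_out = 1/(40.1940*1.8130) = 0.0137
R_total = 0.0773 K/W
Q = 212.0120 / 0.0773 = 2743.1372 W

R_total = 0.0773 K/W, Q = 2743.1372 W


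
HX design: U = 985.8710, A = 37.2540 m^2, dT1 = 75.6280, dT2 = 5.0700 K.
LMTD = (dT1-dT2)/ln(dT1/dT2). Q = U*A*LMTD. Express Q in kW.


LMTD = 26.1086 K
Q = 985.8710 * 37.2540 * 26.1086 = 958905.5860 W = 958.9056 kW

958.9056 kW


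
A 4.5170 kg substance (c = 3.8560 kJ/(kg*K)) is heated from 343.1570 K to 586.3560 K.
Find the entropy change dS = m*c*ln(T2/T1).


T2/T1 = 1.7087
ln(T2/T1) = 0.5357
dS = 4.5170 * 3.8560 * 0.5357 = 9.3313 kJ/K

9.3313 kJ/K


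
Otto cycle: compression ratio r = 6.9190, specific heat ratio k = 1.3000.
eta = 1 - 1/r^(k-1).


r^(k-1) = 1.7865
eta = 1 - 1/1.7865 = 0.4403 = 44.0259%

44.0259%


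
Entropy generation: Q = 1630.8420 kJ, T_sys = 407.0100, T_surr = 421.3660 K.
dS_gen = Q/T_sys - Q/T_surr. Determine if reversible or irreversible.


dS_sys = 1630.8420/407.0100 = 4.0069 kJ/K
dS_surr = -1630.8420/421.3660 = -3.8704 kJ/K
dS_gen = 4.0069 - 3.8704 = 0.1365 kJ/K (irreversible)

dS_gen = 0.1365 kJ/K, irreversible


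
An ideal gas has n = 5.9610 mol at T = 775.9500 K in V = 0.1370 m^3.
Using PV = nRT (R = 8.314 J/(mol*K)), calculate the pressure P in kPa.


P = nRT/V = 5.9610 * 8.314 * 775.9500 / 0.1370
= 38455.8911 / 0.1370 = 280699.9352 Pa = 280.6999 kPa

280.6999 kPa


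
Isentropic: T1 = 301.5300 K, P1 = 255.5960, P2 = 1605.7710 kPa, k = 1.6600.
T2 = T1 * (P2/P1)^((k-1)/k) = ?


(k-1)/k = 0.3976
(P2/P1)^exp = 2.0765
T2 = 301.5300 * 2.0765 = 626.1223 K

626.1223 K


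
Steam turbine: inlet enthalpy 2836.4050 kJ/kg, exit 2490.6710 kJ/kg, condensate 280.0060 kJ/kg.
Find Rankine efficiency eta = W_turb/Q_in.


W = 345.7340 kJ/kg
Q_in = 2556.3990 kJ/kg
eta = 0.1352 = 13.5243%

eta = 13.5243%


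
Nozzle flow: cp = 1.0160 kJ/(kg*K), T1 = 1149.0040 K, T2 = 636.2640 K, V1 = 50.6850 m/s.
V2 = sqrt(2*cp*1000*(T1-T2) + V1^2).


dT = 512.7400 K
2*cp*1000*dT = 1041887.6800
V1^2 = 2568.9692
V2 = sqrt(1044456.6492) = 1021.9866 m/s

1021.9866 m/s


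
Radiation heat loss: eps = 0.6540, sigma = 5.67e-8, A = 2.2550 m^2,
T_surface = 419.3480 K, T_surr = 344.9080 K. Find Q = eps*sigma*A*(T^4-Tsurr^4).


T^4 = 3.0924e+10
Tsurr^4 = 1.4152e+10
Q = 0.6540 * 5.67e-8 * 2.2550 * 1.6772e+10 = 1402.4942 W

1402.4942 W


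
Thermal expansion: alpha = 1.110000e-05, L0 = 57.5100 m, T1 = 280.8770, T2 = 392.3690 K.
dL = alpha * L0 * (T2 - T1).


dT = 111.4920 K
dL = 1.110000e-05 * 57.5100 * 111.4920 = 0.071172 m
L_final = 57.581172 m

dL = 0.071172 m


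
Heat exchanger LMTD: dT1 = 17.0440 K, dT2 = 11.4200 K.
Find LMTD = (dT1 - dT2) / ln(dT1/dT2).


dT1/dT2 = 1.4925
ln(dT1/dT2) = 0.4004
LMTD = 5.6240 / 0.4004 = 14.0448 K

14.0448 K


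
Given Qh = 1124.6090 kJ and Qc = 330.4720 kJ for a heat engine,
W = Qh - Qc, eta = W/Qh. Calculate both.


W = 1124.6090 - 330.4720 = 794.1370 kJ
eta = 794.1370 / 1124.6090 = 0.7061 = 70.6145%

W = 794.1370 kJ, eta = 70.6145%


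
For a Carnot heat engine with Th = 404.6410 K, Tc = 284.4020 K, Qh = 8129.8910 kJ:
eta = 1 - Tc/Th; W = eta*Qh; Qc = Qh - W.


eta = 1 - 284.4020/404.6410 = 0.2971
W = 0.2971 * 8129.8910 = 2415.7956 kJ
Qc = 8129.8910 - 2415.7956 = 5714.0954 kJ

eta = 29.7150%, W = 2415.7956 kJ, Qc = 5714.0954 kJ


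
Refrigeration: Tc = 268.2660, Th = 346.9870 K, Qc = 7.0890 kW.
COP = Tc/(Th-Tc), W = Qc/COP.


COP = 268.2660 / 78.7210 = 3.4078
W = 7.0890 / 3.4078 = 2.0802 kW

COP = 3.4078, W = 2.0802 kW


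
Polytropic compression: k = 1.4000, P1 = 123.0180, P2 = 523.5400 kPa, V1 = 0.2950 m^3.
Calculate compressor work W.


(k-1)/k = 0.2857
(P2/P1)^exp = 1.5125
W = 3.5000 * 123.0180 * 0.2950 * (1.5125 - 1) = 65.1017 kJ

65.1017 kJ


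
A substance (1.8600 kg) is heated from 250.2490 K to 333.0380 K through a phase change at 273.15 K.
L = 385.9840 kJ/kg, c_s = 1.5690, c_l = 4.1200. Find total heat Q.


Q1 (sensible, solid) = 1.8600 * 1.5690 * 22.9010 = 66.8329 kJ
Q2 (latent) = 1.8600 * 385.9840 = 717.9302 kJ
Q3 (sensible, liquid) = 1.8600 * 4.1200 * 59.8880 = 458.9337 kJ
Q_total = 1243.6969 kJ

1243.6969 kJ


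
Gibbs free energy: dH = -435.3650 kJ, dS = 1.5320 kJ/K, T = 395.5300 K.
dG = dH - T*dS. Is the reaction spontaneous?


T*dS = 395.5300 * 1.5320 = 605.9520 kJ
dG = -435.3650 - 605.9520 = -1041.3170 kJ (spontaneous)

dG = -1041.3170 kJ, spontaneous


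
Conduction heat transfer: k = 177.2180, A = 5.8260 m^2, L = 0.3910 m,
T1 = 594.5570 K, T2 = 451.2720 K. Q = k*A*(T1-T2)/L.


dT = 143.2850 K
Q = 177.2180 * 5.8260 * 143.2850 / 0.3910 = 378357.4431 W

378357.4431 W


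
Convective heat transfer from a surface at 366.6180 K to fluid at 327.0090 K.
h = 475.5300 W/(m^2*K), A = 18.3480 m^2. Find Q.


dT = 39.6090 K
Q = 475.5300 * 18.3480 * 39.6090 = 345589.4930 W

345589.4930 W


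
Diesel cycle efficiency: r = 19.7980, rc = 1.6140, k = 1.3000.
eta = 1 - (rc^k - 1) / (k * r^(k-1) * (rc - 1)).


r^(k-1) = 2.4490
rc^k = 1.8633
eta = 0.5584 = 55.8383%

55.8383%


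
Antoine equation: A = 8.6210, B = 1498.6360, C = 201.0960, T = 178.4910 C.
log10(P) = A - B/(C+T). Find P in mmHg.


C+T = 379.5870
B/(C+T) = 3.9481
log10(P) = 8.6210 - 3.9481 = 4.6729
P = 10^4.6729 = 47090.1554 mmHg

47090.1554 mmHg


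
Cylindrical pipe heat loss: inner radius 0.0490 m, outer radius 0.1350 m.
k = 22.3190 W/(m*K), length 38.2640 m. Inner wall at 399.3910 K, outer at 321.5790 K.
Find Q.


dT = 77.8120 K
ln(ro/ri) = 1.0135
Q = 2*pi*22.3190*38.2640*77.8120 / 1.0135 = 411990.5927 W

411990.5927 W


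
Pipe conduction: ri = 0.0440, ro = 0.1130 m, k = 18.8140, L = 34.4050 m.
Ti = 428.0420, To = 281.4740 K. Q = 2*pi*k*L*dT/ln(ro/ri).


dT = 146.5680 K
ln(ro/ri) = 0.9432
Q = 2*pi*18.8140*34.4050*146.5680 / 0.9432 = 632002.4701 W

632002.4701 W


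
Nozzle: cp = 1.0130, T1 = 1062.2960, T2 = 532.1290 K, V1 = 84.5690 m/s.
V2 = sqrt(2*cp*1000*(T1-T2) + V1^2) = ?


dT = 530.1670 K
2*cp*1000*dT = 1074118.3420
V1^2 = 7151.9158
V2 = sqrt(1081270.2578) = 1039.8415 m/s

1039.8415 m/s


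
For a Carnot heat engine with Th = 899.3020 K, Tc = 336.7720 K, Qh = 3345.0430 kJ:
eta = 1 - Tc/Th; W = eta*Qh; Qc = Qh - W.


eta = 1 - 336.7720/899.3020 = 0.6255
W = 0.6255 * 3345.0430 = 2092.3861 kJ
Qc = 3345.0430 - 2092.3861 = 1252.6569 kJ

eta = 62.5518%, W = 2092.3861 kJ, Qc = 1252.6569 kJ


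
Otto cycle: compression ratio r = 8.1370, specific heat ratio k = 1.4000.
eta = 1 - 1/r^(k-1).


r^(k-1) = 2.3131
eta = 1 - 1/2.3131 = 0.5677 = 56.7671%

56.7671%


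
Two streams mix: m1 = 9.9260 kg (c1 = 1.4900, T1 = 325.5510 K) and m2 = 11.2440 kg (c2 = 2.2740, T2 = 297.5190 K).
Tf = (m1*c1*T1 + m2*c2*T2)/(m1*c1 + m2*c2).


num = 12422.0351
den = 40.3586
Tf = 307.7916 K

307.7916 K


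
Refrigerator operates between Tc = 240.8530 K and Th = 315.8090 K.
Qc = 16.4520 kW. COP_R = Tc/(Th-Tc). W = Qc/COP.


COP = 240.8530 / 74.9560 = 3.2133
W = 16.4520 / 3.2133 = 5.1200 kW

COP = 3.2133, W = 5.1200 kW


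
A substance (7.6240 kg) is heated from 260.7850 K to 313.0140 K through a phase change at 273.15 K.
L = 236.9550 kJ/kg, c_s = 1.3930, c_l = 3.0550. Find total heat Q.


Q1 (sensible, solid) = 7.6240 * 1.3930 * 12.3650 = 131.3192 kJ
Q2 (latent) = 7.6240 * 236.9550 = 1806.5449 kJ
Q3 (sensible, liquid) = 7.6240 * 3.0550 * 39.8640 = 928.4852 kJ
Q_total = 2866.3493 kJ

2866.3493 kJ


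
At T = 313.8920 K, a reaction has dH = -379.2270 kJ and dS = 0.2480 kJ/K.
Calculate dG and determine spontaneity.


T*dS = 313.8920 * 0.2480 = 77.8452 kJ
dG = -379.2270 - 77.8452 = -457.0722 kJ (spontaneous)

dG = -457.0722 kJ, spontaneous


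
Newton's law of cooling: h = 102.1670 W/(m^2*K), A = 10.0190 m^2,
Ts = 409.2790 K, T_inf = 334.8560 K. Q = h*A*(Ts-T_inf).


dT = 74.4230 K
Q = 102.1670 * 10.0190 * 74.4230 = 76180.2143 W

76180.2143 W


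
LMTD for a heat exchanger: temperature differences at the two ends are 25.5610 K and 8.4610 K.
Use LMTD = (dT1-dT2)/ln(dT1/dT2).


dT1/dT2 = 3.0210
ln(dT1/dT2) = 1.1056
LMTD = 17.1000 / 1.1056 = 15.4667 K

15.4667 K


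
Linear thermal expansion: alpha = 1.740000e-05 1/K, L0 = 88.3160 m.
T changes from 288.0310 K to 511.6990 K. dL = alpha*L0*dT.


dT = 223.6680 K
dL = 1.740000e-05 * 88.3160 * 223.6680 = 0.343710 m
L_final = 88.659710 m

dL = 0.343710 m


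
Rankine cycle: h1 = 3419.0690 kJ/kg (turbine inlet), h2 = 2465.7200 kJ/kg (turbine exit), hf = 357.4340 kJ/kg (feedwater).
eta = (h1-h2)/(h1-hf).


W = 953.3490 kJ/kg
Q_in = 3061.6350 kJ/kg
eta = 0.3114 = 31.1386%

eta = 31.1386%


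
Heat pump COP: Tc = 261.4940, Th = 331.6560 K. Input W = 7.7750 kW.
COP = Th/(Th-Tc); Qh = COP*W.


COP = 331.6560 / 70.1620 = 4.7270
Qh = 4.7270 * 7.7750 = 36.7525 kW

COP = 4.7270, Qh = 36.7525 kW


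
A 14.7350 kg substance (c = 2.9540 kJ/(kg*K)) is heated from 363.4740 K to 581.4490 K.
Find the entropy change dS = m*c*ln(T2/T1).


T2/T1 = 1.5997
ln(T2/T1) = 0.4698
dS = 14.7350 * 2.9540 * 0.4698 = 20.4497 kJ/K

20.4497 kJ/K


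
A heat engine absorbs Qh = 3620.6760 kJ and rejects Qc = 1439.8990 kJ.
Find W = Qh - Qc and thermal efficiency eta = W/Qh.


W = 3620.6760 - 1439.8990 = 2180.7770 kJ
eta = 2180.7770 / 3620.6760 = 0.6023 = 60.2312%

W = 2180.7770 kJ, eta = 60.2312%


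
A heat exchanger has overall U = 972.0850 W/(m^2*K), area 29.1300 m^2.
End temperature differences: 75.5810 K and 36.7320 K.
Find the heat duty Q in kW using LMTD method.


LMTD = 53.8405 K
Q = 972.0850 * 29.1300 * 53.8405 = 1524593.8220 W = 1524.5938 kW

1524.5938 kW


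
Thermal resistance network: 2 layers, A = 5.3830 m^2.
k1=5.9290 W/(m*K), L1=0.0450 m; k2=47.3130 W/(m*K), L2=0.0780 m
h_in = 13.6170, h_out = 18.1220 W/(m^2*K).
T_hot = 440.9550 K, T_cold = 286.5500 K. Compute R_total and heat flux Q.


R_conv_in = 1/(13.6170*5.3830) = 0.0136
R_1 = 0.0450/(5.9290*5.3830) = 0.0014
R_2 = 0.0780/(47.3130*5.3830) = 0.0003
R_conv_out = 1/(18.1220*5.3830) = 0.0103
R_total = 0.0256 K/W
Q = 154.4050 / 0.0256 = 6029.1365 W

R_total = 0.0256 K/W, Q = 6029.1365 W


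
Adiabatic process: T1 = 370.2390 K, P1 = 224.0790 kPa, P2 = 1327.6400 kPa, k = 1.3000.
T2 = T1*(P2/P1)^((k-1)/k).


(k-1)/k = 0.2308
(P2/P1)^exp = 1.5077
T2 = 370.2390 * 1.5077 = 558.2037 K

558.2037 K


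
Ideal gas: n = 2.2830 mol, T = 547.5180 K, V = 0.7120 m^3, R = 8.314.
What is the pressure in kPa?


P = nRT/V = 2.2830 * 8.314 * 547.5180 / 0.7120
= 10392.3636 / 0.7120 = 14596.0163 Pa = 14.5960 kPa

14.5960 kPa


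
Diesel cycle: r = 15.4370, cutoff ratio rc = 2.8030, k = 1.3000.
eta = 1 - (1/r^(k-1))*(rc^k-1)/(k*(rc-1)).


r^(k-1) = 2.2728
rc^k = 3.8187
eta = 0.4709 = 47.0905%

47.0905%


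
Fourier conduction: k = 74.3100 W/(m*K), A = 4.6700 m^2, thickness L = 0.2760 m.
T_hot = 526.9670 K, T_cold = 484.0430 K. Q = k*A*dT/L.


dT = 42.9240 K
Q = 74.3100 * 4.6700 * 42.9240 / 0.2760 = 53970.3514 W

53970.3514 W


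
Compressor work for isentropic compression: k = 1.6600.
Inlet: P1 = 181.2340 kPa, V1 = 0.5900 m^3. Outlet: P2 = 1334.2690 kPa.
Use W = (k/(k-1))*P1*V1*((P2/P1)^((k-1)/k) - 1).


(k-1)/k = 0.3976
(P2/P1)^exp = 2.2116
W = 2.5152 * 181.2340 * 0.5900 * (2.2116 - 1) = 325.8559 kJ

325.8559 kJ


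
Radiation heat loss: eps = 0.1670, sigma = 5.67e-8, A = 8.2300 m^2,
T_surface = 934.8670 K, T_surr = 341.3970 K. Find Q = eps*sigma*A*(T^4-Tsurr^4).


T^4 = 7.6383e+11
Tsurr^4 = 1.3584e+10
Q = 0.1670 * 5.67e-8 * 8.2300 * 7.5025e+11 = 58466.2861 W

58466.2861 W


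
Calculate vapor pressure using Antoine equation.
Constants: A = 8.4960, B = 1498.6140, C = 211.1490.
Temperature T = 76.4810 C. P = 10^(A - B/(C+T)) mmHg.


C+T = 287.6300
B/(C+T) = 5.2102
log10(P) = 8.4960 - 5.2102 = 3.2858
P = 10^3.2858 = 1931.0143 mmHg

1931.0143 mmHg


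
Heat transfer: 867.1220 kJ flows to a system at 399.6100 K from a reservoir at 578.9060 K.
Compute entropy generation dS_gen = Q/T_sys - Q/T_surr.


dS_sys = 867.1220/399.6100 = 2.1699 kJ/K
dS_surr = -867.1220/578.9060 = -1.4979 kJ/K
dS_gen = 2.1699 - 1.4979 = 0.6721 kJ/K (irreversible)

dS_gen = 0.6721 kJ/K, irreversible


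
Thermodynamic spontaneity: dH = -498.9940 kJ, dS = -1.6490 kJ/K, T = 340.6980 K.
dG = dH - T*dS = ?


T*dS = 340.6980 * -1.6490 = -561.8110 kJ
dG = -498.9940 + 561.8110 = 62.8170 kJ (non-spontaneous)

dG = 62.8170 kJ, non-spontaneous


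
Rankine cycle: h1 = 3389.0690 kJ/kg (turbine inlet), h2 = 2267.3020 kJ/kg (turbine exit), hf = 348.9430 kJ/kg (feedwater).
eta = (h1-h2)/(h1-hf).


W = 1121.7670 kJ/kg
Q_in = 3040.1260 kJ/kg
eta = 0.3690 = 36.8987%

eta = 36.8987%


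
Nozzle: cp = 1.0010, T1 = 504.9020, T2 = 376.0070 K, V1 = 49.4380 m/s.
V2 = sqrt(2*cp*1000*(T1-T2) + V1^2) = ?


dT = 128.8950 K
2*cp*1000*dT = 258047.7900
V1^2 = 2444.1158
V2 = sqrt(260491.9058) = 510.3841 m/s

510.3841 m/s


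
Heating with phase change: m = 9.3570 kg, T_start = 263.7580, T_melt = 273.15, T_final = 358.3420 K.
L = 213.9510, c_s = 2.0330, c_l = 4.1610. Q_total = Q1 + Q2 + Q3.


Q1 (sensible, solid) = 9.3570 * 2.0330 * 9.3920 = 178.6620 kJ
Q2 (latent) = 9.3570 * 213.9510 = 2001.9395 kJ
Q3 (sensible, liquid) = 9.3570 * 4.1610 * 85.1920 = 3316.9060 kJ
Q_total = 5497.5074 kJ

5497.5074 kJ


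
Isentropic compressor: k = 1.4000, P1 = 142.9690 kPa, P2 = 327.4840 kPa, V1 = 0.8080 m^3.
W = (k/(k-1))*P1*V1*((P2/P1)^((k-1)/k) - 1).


(k-1)/k = 0.2857
(P2/P1)^exp = 1.2672
W = 3.5000 * 142.9690 * 0.8080 * (1.2672 - 1) = 108.0300 kJ

108.0300 kJ


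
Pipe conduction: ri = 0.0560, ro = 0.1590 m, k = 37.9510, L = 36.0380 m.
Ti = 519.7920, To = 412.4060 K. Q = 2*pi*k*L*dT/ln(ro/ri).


dT = 107.3860 K
ln(ro/ri) = 1.0436
Q = 2*pi*37.9510*36.0380*107.3860 / 1.0436 = 884294.9225 W

884294.9225 W


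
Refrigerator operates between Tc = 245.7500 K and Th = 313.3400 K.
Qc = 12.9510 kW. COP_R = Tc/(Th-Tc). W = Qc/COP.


COP = 245.7500 / 67.5900 = 3.6359
W = 12.9510 / 3.6359 = 3.5620 kW

COP = 3.6359, W = 3.5620 kW


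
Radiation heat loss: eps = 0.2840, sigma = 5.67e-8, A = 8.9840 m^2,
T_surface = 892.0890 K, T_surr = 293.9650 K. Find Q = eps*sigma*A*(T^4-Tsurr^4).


T^4 = 6.3333e+11
Tsurr^4 = 7.4676e+09
Q = 0.2840 * 5.67e-8 * 8.9840 * 6.2587e+11 = 90542.5444 W

90542.5444 W


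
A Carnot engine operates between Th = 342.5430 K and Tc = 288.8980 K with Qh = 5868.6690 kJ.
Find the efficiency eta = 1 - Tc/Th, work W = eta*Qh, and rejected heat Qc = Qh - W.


eta = 1 - 288.8980/342.5430 = 0.1566
W = 0.1566 * 5868.6690 = 919.0810 kJ
Qc = 5868.6690 - 919.0810 = 4949.5880 kJ

eta = 15.6608%, W = 919.0810 kJ, Qc = 4949.5880 kJ


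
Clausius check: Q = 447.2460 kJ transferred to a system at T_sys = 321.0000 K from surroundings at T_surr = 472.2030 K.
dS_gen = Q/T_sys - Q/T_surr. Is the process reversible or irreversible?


dS_sys = 447.2460/321.0000 = 1.3933 kJ/K
dS_surr = -447.2460/472.2030 = -0.9471 kJ/K
dS_gen = 1.3933 - 0.9471 = 0.4461 kJ/K (irreversible)

dS_gen = 0.4461 kJ/K, irreversible


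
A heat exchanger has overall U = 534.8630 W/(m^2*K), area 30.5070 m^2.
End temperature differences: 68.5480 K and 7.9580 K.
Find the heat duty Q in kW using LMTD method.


LMTD = 28.1375 K
Q = 534.8630 * 30.5070 * 28.1375 = 459120.9087 W = 459.1209 kW

459.1209 kW


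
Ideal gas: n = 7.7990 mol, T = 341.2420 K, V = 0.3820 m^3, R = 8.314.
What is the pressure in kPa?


P = nRT/V = 7.7990 * 8.314 * 341.2420 / 0.3820
= 22126.4336 / 0.3820 = 57922.6011 Pa = 57.9226 kPa

57.9226 kPa


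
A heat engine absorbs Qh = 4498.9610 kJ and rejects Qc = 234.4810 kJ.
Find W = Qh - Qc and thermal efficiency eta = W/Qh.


W = 4498.9610 - 234.4810 = 4264.4800 kJ
eta = 4264.4800 / 4498.9610 = 0.9479 = 94.7881%

W = 4264.4800 kJ, eta = 94.7881%


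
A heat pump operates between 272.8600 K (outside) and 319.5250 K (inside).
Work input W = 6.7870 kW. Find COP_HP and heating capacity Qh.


COP = 319.5250 / 46.6650 = 6.8472
Qh = 6.8472 * 6.7870 = 46.4720 kW

COP = 6.8472, Qh = 46.4720 kW


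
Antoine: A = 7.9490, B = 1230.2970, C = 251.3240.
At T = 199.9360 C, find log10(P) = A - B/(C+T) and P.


C+T = 451.2600
B/(C+T) = 2.7264
log10(P) = 7.9490 - 2.7264 = 5.2226
P = 10^5.2226 = 166970.7790 mmHg

166970.7790 mmHg


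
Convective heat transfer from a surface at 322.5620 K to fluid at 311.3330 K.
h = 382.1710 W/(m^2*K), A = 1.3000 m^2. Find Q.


dT = 11.2290 K
Q = 382.1710 * 1.3000 * 11.2290 = 5578.8176 W

5578.8176 W


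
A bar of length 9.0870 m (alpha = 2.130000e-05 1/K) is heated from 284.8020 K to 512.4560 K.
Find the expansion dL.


dT = 227.6540 K
dL = 2.130000e-05 * 9.0870 * 227.6540 = 0.044063 m
L_final = 9.131063 m

dL = 0.044063 m


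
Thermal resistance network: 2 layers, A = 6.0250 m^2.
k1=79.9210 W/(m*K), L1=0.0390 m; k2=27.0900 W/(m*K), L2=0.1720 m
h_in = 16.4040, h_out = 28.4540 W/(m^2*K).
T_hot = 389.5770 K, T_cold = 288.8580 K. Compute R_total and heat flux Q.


R_conv_in = 1/(16.4040*6.0250) = 0.0101
R_1 = 0.0390/(79.9210*6.0250) = 8.0993e-05
R_2 = 0.1720/(27.0900*6.0250) = 0.0011
R_conv_out = 1/(28.4540*6.0250) = 0.0058
R_total = 0.0171 K/W
Q = 100.7190 / 0.0171 = 5894.8707 W

R_total = 0.0171 K/W, Q = 5894.8707 W


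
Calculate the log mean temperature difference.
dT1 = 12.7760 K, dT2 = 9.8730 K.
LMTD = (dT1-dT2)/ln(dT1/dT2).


dT1/dT2 = 1.2940
ln(dT1/dT2) = 0.2578
LMTD = 2.9030 / 0.2578 = 11.2622 K

11.2622 K


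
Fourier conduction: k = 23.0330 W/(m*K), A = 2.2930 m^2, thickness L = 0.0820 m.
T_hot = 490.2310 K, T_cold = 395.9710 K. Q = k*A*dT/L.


dT = 94.2600 K
Q = 23.0330 * 2.2930 * 94.2600 / 0.0820 = 60711.1061 W

60711.1061 W


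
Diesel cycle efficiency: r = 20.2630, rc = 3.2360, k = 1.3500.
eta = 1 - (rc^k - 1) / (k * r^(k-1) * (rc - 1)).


r^(k-1) = 2.8665
rc^k = 4.8810
eta = 0.5515 = 55.1466%

55.1466%


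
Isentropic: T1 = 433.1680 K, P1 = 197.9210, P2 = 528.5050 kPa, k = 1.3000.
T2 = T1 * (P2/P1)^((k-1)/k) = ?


(k-1)/k = 0.2308
(P2/P1)^exp = 1.2544
T2 = 433.1680 * 1.2544 = 543.3662 K

543.3662 K


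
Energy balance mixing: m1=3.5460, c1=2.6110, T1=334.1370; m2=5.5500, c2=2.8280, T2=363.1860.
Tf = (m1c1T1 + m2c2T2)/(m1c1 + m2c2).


num = 8793.9924
den = 24.9540
Tf = 352.4080 K

352.4080 K


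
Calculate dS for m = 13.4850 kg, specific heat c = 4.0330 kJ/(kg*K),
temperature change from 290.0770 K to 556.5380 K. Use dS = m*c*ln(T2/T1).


T2/T1 = 1.9186
ln(T2/T1) = 0.6516
dS = 13.4850 * 4.0330 * 0.6516 = 35.4367 kJ/K

35.4367 kJ/K


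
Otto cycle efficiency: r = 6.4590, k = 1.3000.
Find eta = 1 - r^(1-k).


r^(k-1) = 1.7500
eta = 1 - 1/1.7500 = 0.4286 = 42.8587%

42.8587%


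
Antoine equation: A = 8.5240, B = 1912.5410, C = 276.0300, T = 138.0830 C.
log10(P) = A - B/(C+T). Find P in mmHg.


C+T = 414.1130
B/(C+T) = 4.6184
log10(P) = 8.5240 - 4.6184 = 3.9056
P = 10^3.9056 = 8046.3020 mmHg

8046.3020 mmHg


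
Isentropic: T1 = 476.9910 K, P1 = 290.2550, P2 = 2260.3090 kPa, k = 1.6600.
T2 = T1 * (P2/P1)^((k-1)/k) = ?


(k-1)/k = 0.3976
(P2/P1)^exp = 2.2616
T2 = 476.9910 * 2.2616 = 1078.7418 K

1078.7418 K
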